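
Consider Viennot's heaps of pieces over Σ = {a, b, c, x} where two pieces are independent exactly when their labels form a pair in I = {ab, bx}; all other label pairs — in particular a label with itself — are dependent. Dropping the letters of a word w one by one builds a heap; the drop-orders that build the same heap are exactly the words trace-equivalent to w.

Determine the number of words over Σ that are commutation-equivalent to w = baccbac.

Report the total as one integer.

4

#0=b has no predecessor
#1=a has no predecessor
#2=c depends on [0:b, 1:a]
#3=c depends on [2:c]
#4=b depends on [3:c]
#5=a depends on [3:c]
#6=c depends on [4:b, 5:a]
sources: [0:b, 1:a]
N(rest) = Σ N(rest − s) over sources s of rest; N(one piece) = 1:
  size 1 → [6]=1
  size 2 → [4,6]=1  [5,6]=1
  size 3 → [4,5,6]=2
  size 4 → [3,4,5,6]=2
  size 5 → [2,3,4,5,6]=2
  first=0(b) contributes 2
  first=1(a) contributes 2
|[w]| = 4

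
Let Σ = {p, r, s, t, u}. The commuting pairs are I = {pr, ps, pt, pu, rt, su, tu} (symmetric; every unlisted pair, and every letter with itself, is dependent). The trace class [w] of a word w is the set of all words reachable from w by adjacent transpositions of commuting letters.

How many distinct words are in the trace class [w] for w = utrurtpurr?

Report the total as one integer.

360

drop 0:u onto floor
drop 1:t onto floor
drop 2:r onto {0:u}
drop 3:u onto {2:r}
drop 4:r onto {3:u}
drop 5:t onto {1:t}
drop 6:p onto floor
drop 7:u onto {4:r}
drop 8:r onto {7:u}
drop 9:r onto {8:r}
ground layer = {0:u, 1:t, 6:p}
drop-orders for the pieces not yet dropped (sum over which currently-grounded one goes next):
  1 to go: {5} 1  {6} 1  {9} 1
  2 to go: {1,5} 1  {5,6} 2  {5,9} 2  {6,9} 2  {8,9} 1
  3 to go: {1,5,6} 3  {1,5,9} 3  {5,6,9} 6  {5,8,9} 3  {6,8,9} 3  {7,8,9} 1
  4 to go: {1,5,6,9} 12  {1,5,8,9} 6  {4,7,8,9} 1  {5,6,8,9} 12  {5,7,8,9} 4  {6,7,8,9} 4
  5 to go: {1,5,6,8,9} 30  {1,5,7,8,9} 10  {3,4,7,8,9} 1  {4,5,7,8,9} 5  {4,6,7,8,9} 5  {5,6,7,8,9} 20
  6 to go: {1,4,5,7,8,9} 15  {1,5,6,7,8,9} 60  {2,3,4,7,8,9} 1  {3,4,5,7,8,9} 6  {3,4,6,7,8,9} 6  {4,5,6,7,8,9} 30
  7 to go: {0,2,3,4,7,8,9} 1  {1,3,4,5,7,8,9} 21  {1,4,5,6,7,8,9} 105  {2,3,4,5,7,8,9} 7  {2,3,4,6,7,8,9} 7  {3,4,5,6,7,8,9} 42
  8 to go: {0,2,3,4,5,7,8,9} 8  {0,2,3,4,6,7,8,9} 8  {1,2,3,4,5,7,8,9} 28  {1,3,4,5,6,7,8,9} 168  {2,3,4,5,6,7,8,9} 56
  if 0:u drops first: 252 orders
  if 1:t drops first: 72 orders
  if 6:p drops first: 36 orders
heap linearizations: 360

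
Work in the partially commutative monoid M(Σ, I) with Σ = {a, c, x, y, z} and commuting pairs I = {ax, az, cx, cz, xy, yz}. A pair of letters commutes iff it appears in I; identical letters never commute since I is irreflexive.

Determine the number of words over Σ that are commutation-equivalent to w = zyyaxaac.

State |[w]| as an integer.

#0=z has no predecessor
#1=y has no predecessor
#2=y depends on [1:y]
#3=a depends on [2:y]
#4=x depends on [0:z]
#5=a depends on [3:a]
#6=a depends on [5:a]
#7=c depends on [6:a]
sources: [0:z, 1:y]
N(rest) = Σ N(rest − s) over sources s of rest; N(one piece) = 1:
  size 1 → [4]=1  [7]=1
  size 2 → [0,4]=1  [4,7]=2  [6,7]=1
  size 3 → [0,4,7]=3  [4,6,7]=3  [5,6,7]=1
  size 4 → [0,4,6,7]=6  [3,5,6,7]=1  [4,5,6,7]=4
  size 5 → [0,4,5,6,7]=10  [2,3,5,6,7]=1  [3,4,5,6,7]=5
  size 6 → [0,3,4,5,6,7]=15  [1,2,3,5,6,7]=1  [2,3,4,5,6,7]=6
  first=0(z) contributes 7
  first=1(y) contributes 21
|[w]| = 28

28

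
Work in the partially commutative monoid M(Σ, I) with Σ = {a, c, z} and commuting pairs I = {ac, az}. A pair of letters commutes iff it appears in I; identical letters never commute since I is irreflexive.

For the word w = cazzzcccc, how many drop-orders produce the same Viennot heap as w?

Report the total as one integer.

9

piece 0:c — minimal
piece 1:a — minimal
piece 2:z rests on {0:c}
piece 3:z rests on {2:z}
piece 4:z rests on {3:z}
piece 5:c rests on {4:z}
piece 6:c rests on {5:c}
piece 7:c rests on {6:c}
piece 8:c rests on {7:c}
minimal pieces: {0:c, 1:a}
ways to finish when only these pieces remain (= sum over removing one remaining piece with nothing left below it):
  1 left: {1}→1  {8}→1
  2 left: {1,8}→2  {7,8}→1
  3 left: {1,7,8}→3  {6,7,8}→1
  4 left: {1,6,7,8}→4  {5,6,7,8}→1
  5 left: {1,5,6,7,8}→5  {4,5,6,7,8}→1
  6 left: {1,4,5,6,7,8}→6  {3,4,5,6,7,8}→1
  7 left: {1,3,4,5,6,7,8}→7  {2,3,4,5,6,7,8}→1
  placing 0:c first → 8 extensions
  placing 1:a first → 1 extensions
total linear extensions = 9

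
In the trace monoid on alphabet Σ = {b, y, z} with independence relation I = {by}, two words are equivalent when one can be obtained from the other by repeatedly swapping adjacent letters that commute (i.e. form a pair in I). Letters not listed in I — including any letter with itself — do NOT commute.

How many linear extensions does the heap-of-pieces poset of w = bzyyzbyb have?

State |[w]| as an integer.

piece 0:b — minimal
piece 1:z rests on {0:b}
piece 2:y rests on {1:z}
piece 3:y rests on {2:y}
piece 4:z rests on {3:y}
piece 5:b rests on {4:z}
piece 6:y rests on {4:z}
piece 7:b rests on {5:b}
minimal pieces: {0:b}
ways to finish when only these pieces remain (= sum over removing one remaining piece with nothing left below it):
  1 left: {6}→1  {7}→1
  2 left: {5,7}→1  {6,7}→2
  3 left: {5,6,7}→3
  4 left: {4,5,6,7}→3
  5 left: {3,4,5,6,7}→3
  6 left: {2,3,4,5,6,7}→3
  placing 0:b first → 3 extensions

3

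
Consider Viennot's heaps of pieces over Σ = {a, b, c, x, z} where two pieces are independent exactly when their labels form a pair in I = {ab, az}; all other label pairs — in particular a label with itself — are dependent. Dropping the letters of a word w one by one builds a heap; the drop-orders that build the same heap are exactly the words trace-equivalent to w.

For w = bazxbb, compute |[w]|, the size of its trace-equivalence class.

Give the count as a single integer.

3

#0=b has no predecessor
#1=a has no predecessor
#2=z depends on [0:b]
#3=x depends on [1:a, 2:z]
#4=b depends on [3:x]
#5=b depends on [4:b]
sources: [0:b, 1:a]
N(rest) = Σ N(rest − s) over sources s of rest; N(one piece) = 1:
  size 1 → [5]=1
  size 2 → [4,5]=1
  size 3 → [3,4,5]=1
  size 4 → [1,3,4,5]=1  [2,3,4,5]=1
  first=0(b) contributes 2
  first=1(a) contributes 1
|[w]| = 3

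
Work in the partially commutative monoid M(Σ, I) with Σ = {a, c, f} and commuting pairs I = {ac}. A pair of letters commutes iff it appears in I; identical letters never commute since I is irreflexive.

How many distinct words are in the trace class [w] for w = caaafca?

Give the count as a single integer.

drop 0:c onto floor
drop 1:a onto floor
drop 2:a onto {1:a}
drop 3:a onto {2:a}
drop 4:f onto {0:c, 3:a}
drop 5:c onto {4:f}
drop 6:a onto {4:f}
ground layer = {0:c, 1:a}
drop-orders for the pieces not yet dropped (sum over which currently-grounded one goes next):
  1 to go: {5} 1  {6} 1
  2 to go: {5,6} 2
  3 to go: {4,5,6} 2
  4 to go: {0,4,5,6} 2  {3,4,5,6} 2
  5 to go: {0,3,4,5,6} 4  {2,3,4,5,6} 2
  if 0:c drops first: 2 orders
  if 1:a drops first: 6 orders
heap linearizations: 8

8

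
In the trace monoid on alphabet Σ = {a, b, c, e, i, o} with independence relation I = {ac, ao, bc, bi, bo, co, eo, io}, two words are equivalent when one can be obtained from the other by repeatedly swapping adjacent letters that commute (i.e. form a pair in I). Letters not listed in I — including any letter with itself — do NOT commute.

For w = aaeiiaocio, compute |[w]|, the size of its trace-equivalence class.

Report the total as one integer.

90

0(a) covers ∅
1(a) covers 0:a
2(e) covers 1:a
3(i) covers 2:e
4(i) covers 3:i
5(a) covers 4:i
6(o) covers ∅
7(c) covers 4:i
8(i) covers 5:a, 7:c
9(o) covers 6:o
floor of heap: 0:a, 6:o
completions by unplaced set U, small U first (add the entries for U minus each lowest piece of U):
  |U|=1: {8}:1  {9}:1
  |U|=2: {5,8}:1  {6,9}:1  {7,8}:1  {8,9}:2
  |U|=3: {5,7,8}:2  {5,8,9}:3  {6,8,9}:3  {7,8,9}:3
  |U|=4: {4,5,7,8}:2  {5,6,8,9}:6  {5,7,8,9}:8  {6,7,8,9}:6
  |U|=5: {3,4,5,7,8}:2  {4,5,7,8,9}:10  {5,6,7,8,9}:20
  |U|=6: {2,3,4,5,7,8}:2  {3,4,5,7,8,9}:12  {4,5,6,7,8,9}:30
  |U|=7: {1,2,3,4,5,7,8}:2  {2,3,4,5,7,8,9}:14  {3,4,5,6,7,8,9}:42
  |U|=8: {0,1,2,3,4,5,7,8}:2  {1,2,3,4,5,7,8,9}:16  {2,3,4,5,6,7,8,9}:56
  start at 0(a): 72
  start at 6(o): 18
sum over floor = 90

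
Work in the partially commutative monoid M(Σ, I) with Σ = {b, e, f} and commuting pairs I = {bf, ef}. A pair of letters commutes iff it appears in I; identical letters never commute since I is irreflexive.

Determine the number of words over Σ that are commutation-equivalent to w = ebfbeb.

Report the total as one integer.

6

0(e) covers ∅
1(b) covers 0:e
2(f) covers ∅
3(b) covers 1:b
4(e) covers 3:b
5(b) covers 4:e
floor of heap: 0:e, 2:f
completions by unplaced set U, small U first (add the entries for U minus each lowest piece of U):
  |U|=1: {2}:1  {5}:1
  |U|=2: {2,5}:2  {4,5}:1
  |U|=3: {2,4,5}:3  {3,4,5}:1
  |U|=4: {1,3,4,5}:1  {2,3,4,5}:4
  start at 0(e): 5
  start at 2(f): 1
sum over floor = 6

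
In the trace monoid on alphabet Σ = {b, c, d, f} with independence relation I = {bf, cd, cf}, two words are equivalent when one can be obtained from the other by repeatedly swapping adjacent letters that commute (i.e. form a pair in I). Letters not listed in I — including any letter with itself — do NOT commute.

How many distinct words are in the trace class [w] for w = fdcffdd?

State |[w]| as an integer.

7

piece 0:f — minimal
piece 1:d rests on {0:f}
piece 2:c — minimal
piece 3:f rests on {1:d}
piece 4:f rests on {3:f}
piece 5:d rests on {4:f}
piece 6:d rests on {5:d}
minimal pieces: {0:f, 2:c}
ways to finish when only these pieces remain (= sum over removing one remaining piece with nothing left below it):
  1 left: {2}→1  {6}→1
  2 left: {2,6}→2  {5,6}→1
  3 left: {2,5,6}→3  {4,5,6}→1
  4 left: {2,4,5,6}→4  {3,4,5,6}→1
  5 left: {1,3,4,5,6}→1  {2,3,4,5,6}→5
  placing 0:f first → 6 extensions
  placing 2:c first → 1 extensions
total linear extensions = 7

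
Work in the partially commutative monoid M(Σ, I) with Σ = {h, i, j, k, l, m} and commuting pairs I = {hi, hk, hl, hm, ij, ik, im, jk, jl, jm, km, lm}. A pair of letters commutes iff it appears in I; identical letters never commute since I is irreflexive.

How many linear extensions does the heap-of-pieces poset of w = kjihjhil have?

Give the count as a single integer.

#0=k has no predecessor
#1=j has no predecessor
#2=i has no predecessor
#3=h depends on [1:j]
#4=j depends on [3:h]
#5=h depends on [4:j]
#6=i depends on [2:i]
#7=l depends on [0:k, 6:i]
sources: [0:k, 1:j, 2:i]
N(rest) = Σ N(rest − s) over sources s of rest; N(one piece) = 1:
  size 1 → [5]=1  [7]=1
  size 2 → [0,7]=1  [4,5]=1  [5,7]=2  [6,7]=1
  size 3 → [0,5,7]=3  [0,6,7]=2  [2,6,7]=1  [3,4,5]=1  [4,5,7]=3  [5,6,7]=3
  size 4 → [0,2,6,7]=3  [0,4,5,7]=6  [0,5,6,7]=8  [1,3,4,5]=1  [2,5,6,7]=4  [3,4,5,7]=4  [4,5,6,7]=6
  size 5 → [0,2,5,6,7]=15  [0,3,4,5,7]=10  [0,4,5,6,7]=20  [1,3,4,5,7]=5  [2,4,5,6,7]=10  [3,4,5,6,7]=10
  size 6 → [0,1,3,4,5,7]=15  [0,2,4,5,6,7]=45  [0,3,4,5,6,7]=40  [1,3,4,5,6,7]=15  [2,3,4,5,6,7]=20
  first=0(k) contributes 35
  first=1(j) contributes 105
  first=2(i) contributes 70
|[w]| = 210

210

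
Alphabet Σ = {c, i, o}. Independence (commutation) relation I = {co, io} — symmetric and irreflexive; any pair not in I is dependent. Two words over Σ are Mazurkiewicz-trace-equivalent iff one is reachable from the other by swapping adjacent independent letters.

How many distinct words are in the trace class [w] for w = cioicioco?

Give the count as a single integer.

84

0(c) covers ∅
1(i) covers 0:c
2(o) covers ∅
3(i) covers 1:i
4(c) covers 3:i
5(i) covers 4:c
6(o) covers 2:o
7(c) covers 5:i
8(o) covers 6:o
floor of heap: 0:c, 2:o
completions by unplaced set U, small U first (add the entries for U minus each lowest piece of U):
  |U|=1: {7}:1  {8}:1
  |U|=2: {5,7}:1  {6,8}:1  {7,8}:2
  |U|=3: {2,6,8}:1  {4,5,7}:1  {5,7,8}:3  {6,7,8}:3
  |U|=4: {2,6,7,8}:4  {3,4,5,7}:1  {4,5,7,8}:4  {5,6,7,8}:6
  |U|=5: {1,3,4,5,7}:1  {2,5,6,7,8}:10  {3,4,5,7,8}:5  {4,5,6,7,8}:10
  |U|=6: {0,1,3,4,5,7}:1  {1,3,4,5,7,8}:6  {2,4,5,6,7,8}:20  {3,4,5,6,7,8}:15
  |U|=7: {0,1,3,4,5,7,8}:7  {1,3,4,5,6,7,8}:21  {2,3,4,5,6,7,8}:35
  start at 0(c): 56
  start at 2(o): 28
sum over floor = 84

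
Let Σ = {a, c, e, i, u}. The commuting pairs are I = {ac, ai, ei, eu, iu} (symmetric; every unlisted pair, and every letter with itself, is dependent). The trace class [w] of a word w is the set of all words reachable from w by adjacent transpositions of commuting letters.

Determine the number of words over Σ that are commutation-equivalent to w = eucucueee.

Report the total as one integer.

8

piece 0:e — minimal
piece 1:u — minimal
piece 2:c rests on {0:e, 1:u}
piece 3:u rests on {2:c}
piece 4:c rests on {3:u}
piece 5:u rests on {4:c}
piece 6:e rests on {4:c}
piece 7:e rests on {6:e}
piece 8:e rests on {7:e}
minimal pieces: {0:e, 1:u}
ways to finish when only these pieces remain (= sum over removing one remaining piece with nothing left below it):
  1 left: {5}→1  {8}→1
  2 left: {5,8}→2  {7,8}→1
  3 left: {5,7,8}→3  {6,7,8}→1
  4 left: {5,6,7,8}→4
  5 left: {4,5,6,7,8}→4
  6 left: {3,4,5,6,7,8}→4
  7 left: {2,3,4,5,6,7,8}→4
  placing 0:e first → 4 extensions
  placing 1:u first → 4 extensions
total linear extensions = 8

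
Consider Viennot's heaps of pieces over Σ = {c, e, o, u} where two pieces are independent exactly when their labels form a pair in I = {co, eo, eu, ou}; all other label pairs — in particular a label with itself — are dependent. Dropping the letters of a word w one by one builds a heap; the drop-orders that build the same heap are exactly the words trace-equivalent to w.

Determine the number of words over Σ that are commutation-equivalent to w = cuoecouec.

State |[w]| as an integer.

piece 0:c — minimal
piece 1:u rests on {0:c}
piece 2:o — minimal
piece 3:e rests on {0:c}
piece 4:c rests on {1:u, 3:e}
piece 5:o rests on {2:o}
piece 6:u rests on {4:c}
piece 7:e rests on {4:c}
piece 8:c rests on {6:u, 7:e}
minimal pieces: {0:c, 2:o}
ways to finish when only these pieces remain (= sum over removing one remaining piece with nothing left below it):
  1 left: {5}→1  {8}→1
  2 left: {2,5}→1  {5,8}→2  {6,8}→1  {7,8}→1
  3 left: {2,5,8}→3  {5,6,8}→3  {5,7,8}→3  {6,7,8}→2
  4 left: {2,5,6,8}→6  {2,5,7,8}→6  {4,6,7,8}→2  {5,6,7,8}→8
  5 left: {1,4,6,7,8}→2  {2,5,6,7,8}→20  {3,4,6,7,8}→2  {4,5,6,7,8}→10
  6 left: {1,3,4,6,7,8}→4  {1,4,5,6,7,8}→12  {2,4,5,6,7,8}→30  {3,4,5,6,7,8}→12
  7 left: {0,1,3,4,6,7,8}→4  {1,2,4,5,6,7,8}→42  {1,3,4,5,6,7,8}→28  {2,3,4,5,6,7,8}→42
  placing 0:c first → 112 extensions
  placing 2:o first → 32 extensions
total linear extensions = 144

144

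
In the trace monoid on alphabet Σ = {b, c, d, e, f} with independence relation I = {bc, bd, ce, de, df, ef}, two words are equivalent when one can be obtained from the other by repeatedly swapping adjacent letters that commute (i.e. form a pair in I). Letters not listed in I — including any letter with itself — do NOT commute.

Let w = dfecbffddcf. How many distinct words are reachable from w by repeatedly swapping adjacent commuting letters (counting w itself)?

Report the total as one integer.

138

piece 0:d — minimal
piece 1:f — minimal
piece 2:e — minimal
piece 3:c rests on {0:d, 1:f}
piece 4:b rests on {1:f, 2:e}
piece 5:f rests on {3:c, 4:b}
piece 6:f rests on {5:f}
piece 7:d rests on {3:c}
piece 8:d rests on {7:d}
piece 9:c rests on {6:f, 8:d}
piece 10:f rests on {9:c}
minimal pieces: {0:d, 1:f, 2:e}
ways to finish when only these pieces remain (= sum over removing one remaining piece with nothing left below it):
  1 left: {10}→1
  2 left: {9,10}→1
  3 left: {6,9,10}→1  {8,9,10}→1
  4 left: {5,6,9,10}→1  {6,8,9,10}→2  {7,8,9,10}→1
  5 left: {4,5,6,9,10}→1  {5,6,8,9,10}→3  {6,7,8,9,10}→3
  6 left: {2,4,5,6,9,10}→1  {4,5,6,8,9,10}→4  {5,6,7,8,9,10}→6
  7 left: {2,4,5,6,8,9,10}→5  {3,5,6,7,8,9,10}→6  {4,5,6,7,8,9,10}→10
  8 left: {0,3,5,6,7,8,9,10}→6  {2,4,5,6,7,8,9,10}→15  {3,4,5,6,7,8,9,10}→16
  9 left: {0,3,4,5,6,7,8,9,10}→22  {1,3,4,5,6,7,8,9,10}→16  {2,3,4,5,6,7,8,9,10}→31
  placing 0:d first → 47 extensions
  placing 1:f first → 53 extensions
  placing 2:e first → 38 extensions
total linear extensions = 138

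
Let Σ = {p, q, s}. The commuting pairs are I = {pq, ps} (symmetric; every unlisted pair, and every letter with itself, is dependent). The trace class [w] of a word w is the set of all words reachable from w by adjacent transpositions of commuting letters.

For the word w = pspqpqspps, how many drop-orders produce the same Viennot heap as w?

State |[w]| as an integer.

252

piece 0:p — minimal
piece 1:s — minimal
piece 2:p rests on {0:p}
piece 3:q rests on {1:s}
piece 4:p rests on {2:p}
piece 5:q rests on {3:q}
piece 6:s rests on {5:q}
piece 7:p rests on {4:p}
piece 8:p rests on {7:p}
piece 9:s rests on {6:s}
minimal pieces: {0:p, 1:s}
ways to finish when only these pieces remain (= sum over removing one remaining piece with nothing left below it):
  1 left: {8}→1  {9}→1
  2 left: {6,9}→1  {7,8}→1  {8,9}→2
  3 left: {4,7,8}→1  {5,6,9}→1  {6,8,9}→3  {7,8,9}→3
  4 left: {2,4,7,8}→1  {3,5,6,9}→1  {4,7,8,9}→4  {5,6,8,9}→4  {6,7,8,9}→6
  5 left: {0,2,4,7,8}→1  {1,3,5,6,9}→1  {2,4,7,8,9}→5  {3,5,6,8,9}→5  {4,6,7,8,9}→10  {5,6,7,8,9}→10
  6 left: {0,2,4,7,8,9}→6  {1,3,5,6,8,9}→6  {2,4,6,7,8,9}→15  {3,5,6,7,8,9}→15  {4,5,6,7,8,9}→20
  7 left: {0,2,4,6,7,8,9}→21  {1,3,5,6,7,8,9}→21  {2,4,5,6,7,8,9}→35  {3,4,5,6,7,8,9}→35
  8 left: {0,2,4,5,6,7,8,9}→56  {1,3,4,5,6,7,8,9}→56  {2,3,4,5,6,7,8,9}→70
  placing 0:p first → 126 extensions
  placing 1:s first → 126 extensions
total linear extensions = 252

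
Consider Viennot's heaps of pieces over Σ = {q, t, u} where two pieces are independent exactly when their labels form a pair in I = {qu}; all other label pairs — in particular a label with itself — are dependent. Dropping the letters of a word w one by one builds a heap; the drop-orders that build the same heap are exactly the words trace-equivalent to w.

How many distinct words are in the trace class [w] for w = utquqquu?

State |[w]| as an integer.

0(u) covers ∅
1(t) covers 0:u
2(q) covers 1:t
3(u) covers 1:t
4(q) covers 2:q
5(q) covers 4:q
6(u) covers 3:u
7(u) covers 6:u
floor of heap: 0:u
completions by unplaced set U, small U first (add the entries for U minus each lowest piece of U):
  |U|=1: {5}:1  {7}:1
  |U|=2: {4,5}:1  {5,7}:2  {6,7}:1
  |U|=3: {2,4,5}:1  {3,6,7}:1  {4,5,7}:3  {5,6,7}:3
  |U|=4: {2,4,5,7}:4  {3,5,6,7}:4  {4,5,6,7}:6
  |U|=5: {2,4,5,6,7}:10  {3,4,5,6,7}:10
  |U|=6: {2,3,4,5,6,7}:20
  start at 0(u): 20

20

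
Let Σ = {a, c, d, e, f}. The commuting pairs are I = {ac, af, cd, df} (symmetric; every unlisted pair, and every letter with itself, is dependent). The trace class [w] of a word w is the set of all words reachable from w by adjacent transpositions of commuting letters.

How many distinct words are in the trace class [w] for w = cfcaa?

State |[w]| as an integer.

drop 0:c onto floor
drop 1:f onto {0:c}
drop 2:c onto {1:f}
drop 3:a onto floor
drop 4:a onto {3:a}
ground layer = {0:c, 3:a}
drop-orders for the pieces not yet dropped (sum over which currently-grounded one goes next):
  1 to go: {2} 1  {4} 1
  2 to go: {1,2} 1  {2,4} 2  {3,4} 1
  3 to go: {0,1,2} 1  {1,2,4} 3  {2,3,4} 3
  if 0:c drops first: 6 orders
  if 3:a drops first: 4 orders
heap linearizations: 10

10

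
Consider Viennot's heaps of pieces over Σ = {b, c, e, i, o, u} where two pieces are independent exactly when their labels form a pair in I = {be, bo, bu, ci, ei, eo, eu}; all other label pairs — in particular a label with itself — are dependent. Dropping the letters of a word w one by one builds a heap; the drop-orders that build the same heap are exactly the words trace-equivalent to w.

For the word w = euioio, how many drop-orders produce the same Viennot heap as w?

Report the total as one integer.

6

#0=e has no predecessor
#1=u has no predecessor
#2=i depends on [1:u]
#3=o depends on [2:i]
#4=i depends on [3:o]
#5=o depends on [4:i]
sources: [0:e, 1:u]
N(rest) = Σ N(rest − s) over sources s of rest; N(one piece) = 1:
  size 1 → [0]=1  [5]=1
  size 2 → [0,5]=2  [4,5]=1
  size 3 → [0,4,5]=3  [3,4,5]=1
  size 4 → [0,3,4,5]=4  [2,3,4,5]=1
  first=0(e) contributes 1
  first=1(u) contributes 5
|[w]| = 6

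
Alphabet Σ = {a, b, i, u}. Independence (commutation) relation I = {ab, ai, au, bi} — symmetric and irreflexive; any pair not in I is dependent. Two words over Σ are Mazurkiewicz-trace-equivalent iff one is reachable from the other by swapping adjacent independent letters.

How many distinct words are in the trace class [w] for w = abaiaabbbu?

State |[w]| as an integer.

drop 0:a onto floor
drop 1:b onto floor
drop 2:a onto {0:a}
drop 3:i onto floor
drop 4:a onto {2:a}
drop 5:a onto {4:a}
drop 6:b onto {1:b}
drop 7:b onto {6:b}
drop 8:b onto {7:b}
drop 9:u onto {3:i, 8:b}
ground layer = {0:a, 1:b, 3:i}
drop-orders for the pieces not yet dropped (sum over which currently-grounded one goes next):
  1 to go: {5} 1  {9} 1
  2 to go: {3,9} 1  {4,5} 1  {5,9} 2  {8,9} 1
  3 to go: {2,4,5} 1  {3,5,9} 3  {3,8,9} 2  {4,5,9} 3  {5,8,9} 3  {7,8,9} 1
  4 to go: {0,2,4,5} 1  {2,4,5,9} 4  {3,4,5,9} 6  {3,5,8,9} 8  {3,7,8,9} 3  {4,5,8,9} 6  {5,7,8,9} 4  {6,7,8,9} 1
  5 to go: {0,2,4,5,9} 5  {1,6,7,8,9} 1  {2,3,4,5,9} 10  {2,4,5,8,9} 10  {3,4,5,8,9} 20  {3,5,7,8,9} 15  {3,6,7,8,9} 4  {4,5,7,8,9} 10  {5,6,7,8,9} 5
  6 to go: {0,2,3,4,5,9} 15  {0,2,4,5,8,9} 15  {1,3,6,7,8,9} 5  {1,5,6,7,8,9} 6  {2,3,4,5,8,9} 40  {2,4,5,7,8,9} 20  {3,4,5,7,8,9} 45  {3,5,6,7,8,9} 24  {4,5,6,7,8,9} 15
  7 to go: {0,2,3,4,5,8,9} 70  {0,2,4,5,7,8,9} 35  {1,3,5,6,7,8,9} 35  {1,4,5,6,7,8,9} 21  {2,3,4,5,7,8,9} 105  {2,4,5,6,7,8,9} 35  {3,4,5,6,7,8,9} 84
  8 to go: {0,2,3,4,5,7,8,9} 210  {0,2,4,5,6,7,8,9} 70  {1,2,4,5,6,7,8,9} 56  {1,3,4,5,6,7,8,9} 140  {2,3,4,5,6,7,8,9} 224
  if 0:a drops first: 420 orders
  if 1:b drops first: 504 orders
  if 3:i drops first: 126 orders
heap linearizations: 1050

1050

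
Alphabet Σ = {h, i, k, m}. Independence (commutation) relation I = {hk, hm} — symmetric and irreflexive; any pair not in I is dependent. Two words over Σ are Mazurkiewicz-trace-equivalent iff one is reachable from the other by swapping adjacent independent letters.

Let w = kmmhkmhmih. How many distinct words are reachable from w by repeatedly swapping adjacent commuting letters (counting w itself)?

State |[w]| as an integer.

#0=k has no predecessor
#1=m depends on [0:k]
#2=m depends on [1:m]
#3=h has no predecessor
#4=k depends on [2:m]
#5=m depends on [4:k]
#6=h depends on [3:h]
#7=m depends on [5:m]
#8=i depends on [6:h, 7:m]
#9=h depends on [8:i]
sources: [0:k, 3:h]
N(rest) = Σ N(rest − s) over sources s of rest; N(one piece) = 1:
  size 1 → [9]=1
  size 2 → [8,9]=1
  size 3 → [6,8,9]=1  [7,8,9]=1
  size 4 → [3,6,8,9]=1  [5,7,8,9]=1  [6,7,8,9]=2
  size 5 → [3,6,7,8,9]=3  [4,5,7,8,9]=1  [5,6,7,8,9]=3
  size 6 → [2,4,5,7,8,9]=1  [3,5,6,7,8,9]=6  [4,5,6,7,8,9]=4
  size 7 → [1,2,4,5,7,8,9]=1  [2,4,5,6,7,8,9]=5  [3,4,5,6,7,8,9]=10
  size 8 → [0,1,2,4,5,7,8,9]=1  [1,2,4,5,6,7,8,9]=6  [2,3,4,5,6,7,8,9]=15
  first=0(k) contributes 21
  first=3(h) contributes 7
|[w]| = 28

28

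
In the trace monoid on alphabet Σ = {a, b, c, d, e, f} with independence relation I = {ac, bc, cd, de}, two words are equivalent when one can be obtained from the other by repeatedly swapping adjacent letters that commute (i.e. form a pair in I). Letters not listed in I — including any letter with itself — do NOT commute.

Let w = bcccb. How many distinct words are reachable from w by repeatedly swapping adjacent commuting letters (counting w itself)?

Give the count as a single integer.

10

piece 0:b — minimal
piece 1:c — minimal
piece 2:c rests on {1:c}
piece 3:c rests on {2:c}
piece 4:b rests on {0:b}
minimal pieces: {0:b, 1:c}
ways to finish when only these pieces remain (= sum over removing one remaining piece with nothing left below it):
  1 left: {3}→1  {4}→1
  2 left: {0,4}→1  {2,3}→1  {3,4}→2
  3 left: {0,3,4}→3  {1,2,3}→1  {2,3,4}→3
  placing 0:b first → 4 extensions
  placing 1:c first → 6 extensions
total linear extensions = 10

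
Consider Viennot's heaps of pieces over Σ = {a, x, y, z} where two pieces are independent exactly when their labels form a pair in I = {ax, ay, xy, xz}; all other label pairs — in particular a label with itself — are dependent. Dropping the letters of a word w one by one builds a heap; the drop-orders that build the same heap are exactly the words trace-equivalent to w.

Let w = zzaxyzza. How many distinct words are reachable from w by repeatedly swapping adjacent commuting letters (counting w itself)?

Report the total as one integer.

16

piece 0:z — minimal
piece 1:z rests on {0:z}
piece 2:a rests on {1:z}
piece 3:x — minimal
piece 4:y rests on {1:z}
piece 5:z rests on {2:a, 4:y}
piece 6:z rests on {5:z}
piece 7:a rests on {6:z}
minimal pieces: {0:z, 3:x}
ways to finish when only these pieces remain (= sum over removing one remaining piece with nothing left below it):
  1 left: {3}→1  {7}→1
  2 left: {3,7}→2  {6,7}→1
  3 left: {3,6,7}→3  {5,6,7}→1
  4 left: {2,5,6,7}→1  {3,5,6,7}→4  {4,5,6,7}→1
  5 left: {2,3,5,6,7}→5  {2,4,5,6,7}→2  {3,4,5,6,7}→5
  6 left: {1,2,4,5,6,7}→2  {2,3,4,5,6,7}→12
  placing 0:z first → 14 extensions
  placing 3:x first → 2 extensions
total linear extensions = 16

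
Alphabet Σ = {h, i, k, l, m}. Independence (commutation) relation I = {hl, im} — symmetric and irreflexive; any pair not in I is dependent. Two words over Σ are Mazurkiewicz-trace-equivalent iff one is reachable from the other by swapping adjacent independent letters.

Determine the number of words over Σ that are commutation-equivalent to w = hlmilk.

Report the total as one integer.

0(h) covers ∅
1(l) covers ∅
2(m) covers 0:h, 1:l
3(i) covers 0:h, 1:l
4(l) covers 2:m, 3:i
5(k) covers 4:l
floor of heap: 0:h, 1:l
completions by unplaced set U, small U first (add the entries for U minus each lowest piece of U):
  |U|=1: {5}:1
  |U|=2: {4,5}:1
  |U|=3: {2,4,5}:1  {3,4,5}:1
  |U|=4: {2,3,4,5}:2
  start at 0(h): 2
  start at 1(l): 2
sum over floor = 4

4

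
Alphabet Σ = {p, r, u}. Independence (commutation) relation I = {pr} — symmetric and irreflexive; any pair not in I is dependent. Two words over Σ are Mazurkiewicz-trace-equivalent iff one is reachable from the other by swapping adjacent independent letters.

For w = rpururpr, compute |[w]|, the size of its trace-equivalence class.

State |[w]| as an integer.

6

#0=r has no predecessor
#1=p has no predecessor
#2=u depends on [0:r, 1:p]
#3=r depends on [2:u]
#4=u depends on [3:r]
#5=r depends on [4:u]
#6=p depends on [4:u]
#7=r depends on [5:r]
sources: [0:r, 1:p]
N(rest) = Σ N(rest − s) over sources s of rest; N(one piece) = 1:
  size 1 → [6]=1  [7]=1
  size 2 → [5,7]=1  [6,7]=2
  size 3 → [5,6,7]=3
  size 4 → [4,5,6,7]=3
  size 5 → [3,4,5,6,7]=3
  size 6 → [2,3,4,5,6,7]=3
  first=0(r) contributes 3
  first=1(p) contributes 3
|[w]| = 6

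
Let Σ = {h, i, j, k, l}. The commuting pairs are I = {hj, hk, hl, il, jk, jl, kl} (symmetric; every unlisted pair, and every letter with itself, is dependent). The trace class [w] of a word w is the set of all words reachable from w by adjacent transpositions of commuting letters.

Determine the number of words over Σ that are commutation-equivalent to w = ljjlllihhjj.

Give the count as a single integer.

drop 0:l onto floor
drop 1:j onto floor
drop 2:j onto {1:j}
drop 3:l onto {0:l}
drop 4:l onto {3:l}
drop 5:l onto {4:l}
drop 6:i onto {2:j}
drop 7:h onto {6:i}
drop 8:h onto {7:h}
drop 9:j onto {6:i}
drop 10:j onto {9:j}
ground layer = {0:l, 1:j}
drop-orders for the pieces not yet dropped (sum over which currently-grounded one goes next):
  1 to go: {5} 1  {8} 1  {10} 1
  2 to go: {4,5} 1  {5,8} 2  {5,10} 2  {7,8} 1  {8,10} 2  {9,10} 1
  3 to go: {3,4,5} 1  {4,5,8} 3  {4,5,10} 3  {5,7,8} 3  {5,8,10} 6  {5,9,10} 3  {7,8,10} 3  {8,9,10} 3
  4 to go: {0,3,4,5} 1  {3,4,5,8} 4  {3,4,5,10} 4  {4,5,7,8} 6  {4,5,8,10} 12  {4,5,9,10} 6  {5,7,8,10} 12  {5,8,9,10} 12  {7,8,9,10} 6
  5 to go: {0,3,4,5,8} 5  {0,3,4,5,10} 5  {3,4,5,7,8} 10  {3,4,5,8,10} 20  {3,4,5,9,10} 10  {4,5,7,8,10} 30  {4,5,8,9,10} 30  {5,7,8,9,10} 30  {6,7,8,9,10} 6
  6 to go: {0,3,4,5,7,8} 15  {0,3,4,5,8,10} 30  {0,3,4,5,9,10} 15  {2,6,7,8,9,10} 6  {3,4,5,7,8,10} 60  {3,4,5,8,9,10} 60  {4,5,7,8,9,10} 90  {5,6,7,8,9,10} 36
  7 to go: {0,3,4,5,7,8,10} 105  {0,3,4,5,8,9,10} 105  {1,2,6,7,8,9,10} 6  {2,5,6,7,8,9,10} 42  {3,4,5,7,8,9,10} 210  {4,5,6,7,8,9,10} 126
  8 to go: {0,3,4,5,7,8,9,10} 420  {1,2,5,6,7,8,9,10} 48  {2,4,5,6,7,8,9,10} 168  {3,4,5,6,7,8,9,10} 336
  9 to go: {0,3,4,5,6,7,8,9,10} 756  {1,2,4,5,6,7,8,9,10} 216  {2,3,4,5,6,7,8,9,10} 504
  if 0:l drops first: 720 orders
  if 1:j drops first: 1260 orders
heap linearizations: 1980

1980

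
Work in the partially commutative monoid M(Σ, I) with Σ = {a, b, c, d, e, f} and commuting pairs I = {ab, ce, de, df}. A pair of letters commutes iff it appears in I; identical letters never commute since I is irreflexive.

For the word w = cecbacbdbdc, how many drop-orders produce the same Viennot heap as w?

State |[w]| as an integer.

#0=c has no predecessor
#1=e has no predecessor
#2=c depends on [0:c]
#3=b depends on [1:e, 2:c]
#4=a depends on [1:e, 2:c]
#5=c depends on [3:b, 4:a]
#6=b depends on [5:c]
#7=d depends on [6:b]
#8=b depends on [7:d]
#9=d depends on [8:b]
#10=c depends on [9:d]
sources: [0:c, 1:e]
N(rest) = Σ N(rest − s) over sources s of rest; N(one piece) = 1:
  size 1 → [10]=1
  size 2 → [9,10]=1
  size 3 → [8,9,10]=1
  size 4 → [7,8,9,10]=1
  size 5 → [6,7,8,9,10]=1
  size 6 → [5,6,7,8,9,10]=1
  size 7 → [3,5,6,7,8,9,10]=1  [4,5,6,7,8,9,10]=1
  size 8 → [3,4,5,6,7,8,9,10]=2
  size 9 → [1,3,4,5,6,7,8,9,10]=2  [2,3,4,5,6,7,8,9,10]=2
  first=0(c) contributes 4
  first=1(e) contributes 2
|[w]| = 6

6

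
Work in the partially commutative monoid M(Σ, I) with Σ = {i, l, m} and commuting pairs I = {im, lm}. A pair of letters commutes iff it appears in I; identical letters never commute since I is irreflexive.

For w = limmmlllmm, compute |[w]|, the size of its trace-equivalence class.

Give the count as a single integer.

252

piece 0:l — minimal
piece 1:i rests on {0:l}
piece 2:m — minimal
piece 3:m rests on {2:m}
piece 4:m rests on {3:m}
piece 5:l rests on {1:i}
piece 6:l rests on {5:l}
piece 7:l rests on {6:l}
piece 8:m rests on {4:m}
piece 9:m rests on {8:m}
minimal pieces: {0:l, 2:m}
ways to finish when only these pieces remain (= sum over removing one remaining piece with nothing left below it):
  1 left: {7}→1  {9}→1
  2 left: {6,7}→1  {7,9}→2  {8,9}→1
  3 left: {4,8,9}→1  {5,6,7}→1  {6,7,9}→3  {7,8,9}→3
  4 left: {1,5,6,7}→1  {3,4,8,9}→1  {4,7,8,9}→4  {5,6,7,9}→4  {6,7,8,9}→6
  5 left: {0,1,5,6,7}→1  {1,5,6,7,9}→5  {2,3,4,8,9}→1  {3,4,7,8,9}→5  {4,6,7,8,9}→10  {5,6,7,8,9}→10
  6 left: {0,1,5,6,7,9}→6  {1,5,6,7,8,9}→15  {2,3,4,7,8,9}→6  {3,4,6,7,8,9}→15  {4,5,6,7,8,9}→20
  7 left: {0,1,5,6,7,8,9}→21  {1,4,5,6,7,8,9}→35  {2,3,4,6,7,8,9}→21  {3,4,5,6,7,8,9}→35
  8 left: {0,1,4,5,6,7,8,9}→56  {1,3,4,5,6,7,8,9}→70  {2,3,4,5,6,7,8,9}→56
  placing 0:l first → 126 extensions
  placing 2:m first → 126 extensions
total linear extensions = 252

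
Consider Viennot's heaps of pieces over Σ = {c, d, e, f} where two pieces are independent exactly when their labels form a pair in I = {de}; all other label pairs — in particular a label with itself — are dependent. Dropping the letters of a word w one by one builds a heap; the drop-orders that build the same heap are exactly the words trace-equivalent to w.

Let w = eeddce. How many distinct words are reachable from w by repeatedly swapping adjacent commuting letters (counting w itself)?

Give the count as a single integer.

drop 0:e onto floor
drop 1:e onto {0:e}
drop 2:d onto floor
drop 3:d onto {2:d}
drop 4:c onto {1:e, 3:d}
drop 5:e onto {4:c}
ground layer = {0:e, 2:d}
drop-orders for the pieces not yet dropped (sum over which currently-grounded one goes next):
  1 to go: {5} 1
  2 to go: {4,5} 1
  3 to go: {1,4,5} 1  {3,4,5} 1
  4 to go: {0,1,4,5} 1  {1,3,4,5} 2  {2,3,4,5} 1
  if 0:e drops first: 3 orders
  if 2:d drops first: 3 orders
heap linearizations: 6

6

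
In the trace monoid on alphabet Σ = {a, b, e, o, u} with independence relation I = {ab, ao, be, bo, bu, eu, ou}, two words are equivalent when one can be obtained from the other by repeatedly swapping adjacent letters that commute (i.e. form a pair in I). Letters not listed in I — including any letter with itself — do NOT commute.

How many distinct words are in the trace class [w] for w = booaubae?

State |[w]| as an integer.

piece 0:b — minimal
piece 1:o — minimal
piece 2:o rests on {1:o}
piece 3:a — minimal
piece 4:u rests on {3:a}
piece 5:b rests on {0:b}
piece 6:a rests on {4:u}
piece 7:e rests on {2:o, 6:a}
minimal pieces: {0:b, 1:o, 3:a}
ways to finish when only these pieces remain (= sum over removing one remaining piece with nothing left below it):
  1 left: {5}→1  {7}→1
  2 left: {0,5}→1  {2,7}→1  {5,7}→2  {6,7}→1
  3 left: {0,5,7}→3  {1,2,7}→1  {2,5,7}→3  {2,6,7}→2  {4,6,7}→1  {5,6,7}→3
  4 left: {0,2,5,7}→6  {0,5,6,7}→6  {1,2,5,7}→4  {1,2,6,7}→3  {2,4,6,7}→3  {2,5,6,7}→8  {3,4,6,7}→1  {4,5,6,7}→4
  5 left: {0,1,2,5,7}→10  {0,2,5,6,7}→20  {0,4,5,6,7}→10  {1,2,4,6,7}→6  {1,2,5,6,7}→15  {2,3,4,6,7}→4  {2,4,5,6,7}→15  {3,4,5,6,7}→5
  6 left: {0,1,2,5,6,7}→45  {0,2,4,5,6,7}→45  {0,3,4,5,6,7}→15  {1,2,3,4,6,7}→10  {1,2,4,5,6,7}→36  {2,3,4,5,6,7}→24
  placing 0:b first → 70 extensions
  placing 1:o first → 84 extensions
  placing 3:a first → 126 extensions
total linear extensions = 280

280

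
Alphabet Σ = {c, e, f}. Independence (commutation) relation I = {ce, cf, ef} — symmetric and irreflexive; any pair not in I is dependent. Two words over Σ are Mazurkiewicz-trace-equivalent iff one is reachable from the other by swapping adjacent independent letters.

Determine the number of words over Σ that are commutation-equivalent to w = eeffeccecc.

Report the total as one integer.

3150

piece 0:e — minimal
piece 1:e rests on {0:e}
piece 2:f — minimal
piece 3:f rests on {2:f}
piece 4:e rests on {1:e}
piece 5:c — minimal
piece 6:c rests on {5:c}
piece 7:e rests on {4:e}
piece 8:c rests on {6:c}
piece 9:c rests on {8:c}
minimal pieces: {0:e, 2:f, 5:c}
ways to finish when only these pieces remain (= sum over removing one remaining piece with nothing left below it):
  1 left: {3}→1  {7}→1  {9}→1
  2 left: {2,3}→1  {3,7}→2  {3,9}→2  {4,7}→1  {7,9}→2  {8,9}→1
  3 left: {1,4,7}→1  {2,3,7}→3  {2,3,9}→3  {3,4,7}→3  {3,7,9}→6  {3,8,9}→3  {4,7,9}→3  {6,8,9}→1  {7,8,9}→3
  4 left: {0,1,4,7}→1  {1,3,4,7}→4  {1,4,7,9}→4  {2,3,4,7}→6  {2,3,7,9}→12  {2,3,8,9}→6  {3,4,7,9}→12  {3,6,8,9}→4  {3,7,8,9}→12  {4,7,8,9}→6  {5,6,8,9}→1  {6,7,8,9}→4
  5 left: {0,1,3,4,7}→5  {0,1,4,7,9}→5  {1,2,3,4,7}→10  {1,3,4,7,9}→20  {1,4,7,8,9}→10  {2,3,4,7,9}→30  {2,3,6,8,9}→10  {2,3,7,8,9}→30  {3,4,7,8,9}→30  {3,5,6,8,9}→5  {3,6,7,8,9}→20  {4,6,7,8,9}→10  {5,6,7,8,9}→5
  6 left: {0,1,2,3,4,7}→15  {0,1,3,4,7,9}→30  {0,1,4,7,8,9}→15  {1,2,3,4,7,9}→60  {1,3,4,7,8,9}→60  {1,4,6,7,8,9}→20  {2,3,4,7,8,9}→90  {2,3,5,6,8,9}→15  {2,3,6,7,8,9}→60  {3,4,6,7,8,9}→60  {3,5,6,7,8,9}→30  {4,5,6,7,8,9}→15
  7 left: {0,1,2,3,4,7,9}→105  {0,1,3,4,7,8,9}→105  {0,1,4,6,7,8,9}→35  {1,2,3,4,7,8,9}→210  {1,3,4,6,7,8,9}→140  {1,4,5,6,7,8,9}→35  {2,3,4,6,7,8,9}→210  {2,3,5,6,7,8,9}→105  {3,4,5,6,7,8,9}→105
  8 left: {0,1,2,3,4,7,8,9}→420  {0,1,3,4,6,7,8,9}→280  {0,1,4,5,6,7,8,9}→70  {1,2,3,4,6,7,8,9}→560  {1,3,4,5,6,7,8,9}→280  {2,3,4,5,6,7,8,9}→420
  placing 0:e first → 1260 extensions
  placing 2:f first → 630 extensions
  placing 5:c first → 1260 extensions
total linear extensions = 3150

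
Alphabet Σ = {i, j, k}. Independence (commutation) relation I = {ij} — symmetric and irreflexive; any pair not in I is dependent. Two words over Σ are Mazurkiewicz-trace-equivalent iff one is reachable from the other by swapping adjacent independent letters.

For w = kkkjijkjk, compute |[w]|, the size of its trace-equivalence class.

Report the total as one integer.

3

drop 0:k onto floor
drop 1:k onto {0:k}
drop 2:k onto {1:k}
drop 3:j onto {2:k}
drop 4:i onto {2:k}
drop 5:j onto {3:j}
drop 6:k onto {4:i, 5:j}
drop 7:j onto {6:k}
drop 8:k onto {7:j}
ground layer = {0:k}
drop-orders for the pieces not yet dropped (sum over which currently-grounded one goes next):
  1 to go: {8} 1
  2 to go: {7,8} 1
  3 to go: {6,7,8} 1
  4 to go: {4,6,7,8} 1  {5,6,7,8} 1
  5 to go: {3,5,6,7,8} 1  {4,5,6,7,8} 2
  6 to go: {3,4,5,6,7,8} 3
  7 to go: {2,3,4,5,6,7,8} 3
  if 0:k drops first: 3 orders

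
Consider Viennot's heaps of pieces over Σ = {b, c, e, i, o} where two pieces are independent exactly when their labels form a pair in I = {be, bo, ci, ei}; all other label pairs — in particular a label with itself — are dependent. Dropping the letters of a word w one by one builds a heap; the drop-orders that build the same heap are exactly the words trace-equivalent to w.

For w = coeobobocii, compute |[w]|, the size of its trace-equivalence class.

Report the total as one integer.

63

piece 0:c — minimal
piece 1:o rests on {0:c}
piece 2:e rests on {1:o}
piece 3:o rests on {2:e}
piece 4:b rests on {0:c}
piece 5:o rests on {3:o}
piece 6:b rests on {4:b}
piece 7:o rests on {5:o}
piece 8:c rests on {6:b, 7:o}
piece 9:i rests on {6:b, 7:o}
piece 10:i rests on {9:i}
minimal pieces: {0:c}
ways to finish when only these pieces remain (= sum over removing one remaining piece with nothing left below it):
  1 left: {8}→1  {10}→1
  2 left: {8,10}→2  {9,10}→1
  3 left: {8,9,10}→3
  4 left: {6,8,9,10}→3  {7,8,9,10}→3
  5 left: {4,6,8,9,10}→3  {5,7,8,9,10}→3  {6,7,8,9,10}→6
  6 left: {3,5,7,8,9,10}→3  {4,6,7,8,9,10}→9  {5,6,7,8,9,10}→9
  7 left: {2,3,5,7,8,9,10}→3  {3,5,6,7,8,9,10}→12  {4,5,6,7,8,9,10}→18
  8 left: {1,2,3,5,7,8,9,10}→3  {2,3,5,6,7,8,9,10}→15  {3,4,5,6,7,8,9,10}→30
  9 left: {1,2,3,5,6,7,8,9,10}→18  {2,3,4,5,6,7,8,9,10}→45
  placing 0:c first → 63 extensions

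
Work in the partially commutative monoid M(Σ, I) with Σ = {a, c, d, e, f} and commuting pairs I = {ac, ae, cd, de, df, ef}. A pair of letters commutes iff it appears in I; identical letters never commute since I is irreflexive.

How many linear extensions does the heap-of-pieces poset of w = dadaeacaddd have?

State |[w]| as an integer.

#0=d has no predecessor
#1=a depends on [0:d]
#2=d depends on [1:a]
#3=a depends on [2:d]
#4=e has no predecessor
#5=a depends on [3:a]
#6=c depends on [4:e]
#7=a depends on [5:a]
#8=d depends on [7:a]
#9=d depends on [8:d]
#10=d depends on [9:d]
sources: [0:d, 4:e]
N(rest) = Σ N(rest − s) over sources s of rest; N(one piece) = 1:
  size 1 → [6]=1  [10]=1
  size 2 → [4,6]=1  [6,10]=2  [9,10]=1
  size 3 → [4,6,10]=3  [6,9,10]=3  [8,9,10]=1
  size 4 → [4,6,9,10]=6  [6,8,9,10]=4  [7,8,9,10]=1
  size 5 → [4,6,8,9,10]=10  [5,7,8,9,10]=1  [6,7,8,9,10]=5
  size 6 → [3,5,7,8,9,10]=1  [4,6,7,8,9,10]=15  [5,6,7,8,9,10]=6
  size 7 → [2,3,5,7,8,9,10]=1  [3,5,6,7,8,9,10]=7  [4,5,6,7,8,9,10]=21
  size 8 → [1,2,3,5,7,8,9,10]=1  [2,3,5,6,7,8,9,10]=8  [3,4,5,6,7,8,9,10]=28
  size 9 → [0,1,2,3,5,7,8,9,10]=1  [1,2,3,5,6,7,8,9,10]=9  [2,3,4,5,6,7,8,9,10]=36
  first=0(d) contributes 45
  first=4(e) contributes 10
|[w]| = 55

55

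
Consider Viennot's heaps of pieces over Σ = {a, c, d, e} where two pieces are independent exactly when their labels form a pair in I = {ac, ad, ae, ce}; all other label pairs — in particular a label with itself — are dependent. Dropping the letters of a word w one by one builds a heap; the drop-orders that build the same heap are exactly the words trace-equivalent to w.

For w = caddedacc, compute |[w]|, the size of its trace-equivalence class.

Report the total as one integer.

#0=c has no predecessor
#1=a has no predecessor
#2=d depends on [0:c]
#3=d depends on [2:d]
#4=e depends on [3:d]
#5=d depends on [4:e]
#6=a depends on [1:a]
#7=c depends on [5:d]
#8=c depends on [7:c]
sources: [0:c, 1:a]
N(rest) = Σ N(rest − s) over sources s of rest; N(one piece) = 1:
  size 1 → [6]=1  [8]=1
  size 2 → [1,6]=1  [6,8]=2  [7,8]=1
  size 3 → [1,6,8]=3  [5,7,8]=1  [6,7,8]=3
  size 4 → [1,6,7,8]=6  [4,5,7,8]=1  [5,6,7,8]=4
  size 5 → [1,5,6,7,8]=10  [3,4,5,7,8]=1  [4,5,6,7,8]=5
  size 6 → [1,4,5,6,7,8]=15  [2,3,4,5,7,8]=1  [3,4,5,6,7,8]=6
  size 7 → [0,2,3,4,5,7,8]=1  [1,3,4,5,6,7,8]=21  [2,3,4,5,6,7,8]=7
  first=0(c) contributes 28
  first=1(a) contributes 8
|[w]| = 36

36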